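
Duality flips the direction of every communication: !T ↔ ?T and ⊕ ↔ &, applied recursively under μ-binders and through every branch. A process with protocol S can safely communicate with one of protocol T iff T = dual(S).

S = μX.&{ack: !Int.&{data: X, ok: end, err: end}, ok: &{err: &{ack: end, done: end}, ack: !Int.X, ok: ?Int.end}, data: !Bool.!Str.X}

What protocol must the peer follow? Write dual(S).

μX = μX  (μ self-dual)
  &{ack,ok,data} = ⊕{ack,ok,data}  (offer→select)
    • ack:
      !Int = ?Int
        &{data,ok,err} = ⊕{data,ok,err}  (offer→select)
          • data:
            dual(X) = X
          • ok:
            dual(end) = end
          • err:
            dual(end) = end
    • ok:
      &{err,ack,ok} = ⊕{err,ack,ok}  (offer→select)
        • err:
          &{ack,done} = ⊕{ack,done}  (offer→select)
            • ack:
              dual(end) = end
            • done:
              dual(end) = end
        • ack:
          !Int = ?Int
            dual(X) = X
        • ok:
          ?Int = !Int
            dual(end) = end
    • data:
      !Bool = ?Bool
        !Str = ?Str
          dual(X) = X

μX.⊕{ack: ?Int.⊕{data: X, ok: end, err: end}, ok: ⊕{err: ⊕{ack: end, done: end}, ack: ?Int.X, ok: !Int.end}, data: ?Bool.?Str.X}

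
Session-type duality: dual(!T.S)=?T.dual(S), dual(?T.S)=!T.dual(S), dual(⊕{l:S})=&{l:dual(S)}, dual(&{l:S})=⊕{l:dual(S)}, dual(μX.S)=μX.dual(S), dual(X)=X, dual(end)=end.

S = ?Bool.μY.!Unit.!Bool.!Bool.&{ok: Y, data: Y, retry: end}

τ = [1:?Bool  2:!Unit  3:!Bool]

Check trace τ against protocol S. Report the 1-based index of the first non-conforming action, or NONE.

step 1: ?Bool  ok  now at μY.…
step 2: !Unit  ok  now at !Bool.!Bool.&{ok: μY.…, data: μY.…, retry: end}
step 3: !Bool  ok  now at !Bool.&{ok: μY.…, data: μY.…, retry: end}
τ conforms to S (length 3)

NONE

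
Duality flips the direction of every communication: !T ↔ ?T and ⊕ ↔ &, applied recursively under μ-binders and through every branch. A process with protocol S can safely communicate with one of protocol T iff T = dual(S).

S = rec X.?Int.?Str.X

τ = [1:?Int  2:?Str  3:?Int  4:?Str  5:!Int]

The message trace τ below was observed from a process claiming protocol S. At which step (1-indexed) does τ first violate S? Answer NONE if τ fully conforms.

[1] ?Int  ✓  cont: ?Str.rec X.…
[2] ?Str  ✓  cont: rec X.…
[3] ?Int  ✓  cont: ?Str.rec X.…
[4] ?Str  ✓  cont: rec X.…
[5] got !Int, protocol expects ?Int  ✗

5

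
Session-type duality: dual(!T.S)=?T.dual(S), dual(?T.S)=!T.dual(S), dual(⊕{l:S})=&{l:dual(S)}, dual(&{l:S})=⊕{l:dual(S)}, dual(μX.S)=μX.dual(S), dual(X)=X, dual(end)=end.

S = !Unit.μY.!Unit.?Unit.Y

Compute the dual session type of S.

?Unit.μY.?Unit.!Unit.Y

!Unit → ?Unit
  μY → μY  (μ self-dual)
    !Unit → ?Unit
      ?Unit → !Unit
        Y ↦ Y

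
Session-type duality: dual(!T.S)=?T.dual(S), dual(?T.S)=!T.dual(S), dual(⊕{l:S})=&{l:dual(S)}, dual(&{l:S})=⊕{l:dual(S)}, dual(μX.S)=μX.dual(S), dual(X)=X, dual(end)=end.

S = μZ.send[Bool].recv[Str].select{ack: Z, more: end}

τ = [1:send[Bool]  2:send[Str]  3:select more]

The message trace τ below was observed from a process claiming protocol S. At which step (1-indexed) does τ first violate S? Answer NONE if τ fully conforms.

[1] send[Bool]  ok  cont: recv[Str].select{ack: μZ.…, more: end}
[2] got send[Str], protocol expects recv[Str]  ✗

2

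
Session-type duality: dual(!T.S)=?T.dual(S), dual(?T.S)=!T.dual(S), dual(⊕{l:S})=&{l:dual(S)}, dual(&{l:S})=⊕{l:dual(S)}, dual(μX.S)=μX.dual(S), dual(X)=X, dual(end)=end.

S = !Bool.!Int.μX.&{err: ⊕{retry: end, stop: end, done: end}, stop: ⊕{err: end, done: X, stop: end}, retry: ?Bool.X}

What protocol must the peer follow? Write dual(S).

!Bool → ?Bool
  !Int → ?Int
    μX → μX  (rec unchanged)
      &{err,stop,retry} → ⊕{err,stop,retry}  (&→⊕)
        [err]
          ⊕{retry,stop,done} → &{retry,stop,done}  (⊕→&)
            [retry]
              dual(end) = end
            [stop]
              dual(end) = end
            [done]
              dual(end) = end
        [stop]
          ⊕{err,done,stop} → &{err,done,stop}  (⊕→&)
            [err]
              dual(end) = end
            [done]
              dual(X) = X
            [stop]
              dual(end) = end
        [retry]
          ?Bool → !Bool
            dual(X) = X

?Bool.?Int.μX.⊕{err: &{retry: end, stop: end, done: end}, stop: &{err: end, done: X, stop: end}, retry: !Bool.X}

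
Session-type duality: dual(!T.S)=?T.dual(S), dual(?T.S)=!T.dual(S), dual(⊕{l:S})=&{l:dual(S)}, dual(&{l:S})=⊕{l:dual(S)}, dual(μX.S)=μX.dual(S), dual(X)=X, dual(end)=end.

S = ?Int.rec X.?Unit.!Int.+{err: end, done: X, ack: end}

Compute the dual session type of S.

?Int ↦ !Int
  rec X ↦ rec X  (rec unchanged)
    ?Unit ↦ !Unit
      !Int ↦ ?Int
        +{err,done,ack} ↦ &{err,done,ack}  (⊕→&)
          • err:
            dual(end) = end
          • done:
            dual(X) = X
          • ack:
            dual(end) = end

!Int.rec X.!Unit.?Int.&{err: end, done: X, ack: end}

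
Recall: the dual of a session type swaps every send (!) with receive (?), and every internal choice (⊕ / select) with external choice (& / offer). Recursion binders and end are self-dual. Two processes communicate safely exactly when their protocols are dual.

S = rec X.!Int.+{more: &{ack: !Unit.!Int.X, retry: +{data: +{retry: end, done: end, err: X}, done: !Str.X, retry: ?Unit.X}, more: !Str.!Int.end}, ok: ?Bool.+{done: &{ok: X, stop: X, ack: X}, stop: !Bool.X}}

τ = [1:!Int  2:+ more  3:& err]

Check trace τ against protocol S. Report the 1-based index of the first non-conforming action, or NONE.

[1] !Int  match  now at +{more: &{ack: !Unit.!Int.rec X.…, retry: +{data: +{retry: end, done: end, err: rec X.…}, done: !Str.rec X.…, retry: ?Unit.rec X.…}, more: !Str.!Int.end}, ok: ?Bool.+{done: &{ok: rec X.…, stop: rec X.…, ack: rec X.…}, stop: !Bool.rec X.…}}
[2] + more  match  now at &{ack: !Unit.!Int.rec X.…, retry: +{data: +{retry: end, done: end, err: rec X.…}, done: !Str.rec X.…, retry: ?Unit.rec X.…}, more: !Str.!Int.end}
[3] got & err, protocol expects & ack or & retry or & more  ✗

3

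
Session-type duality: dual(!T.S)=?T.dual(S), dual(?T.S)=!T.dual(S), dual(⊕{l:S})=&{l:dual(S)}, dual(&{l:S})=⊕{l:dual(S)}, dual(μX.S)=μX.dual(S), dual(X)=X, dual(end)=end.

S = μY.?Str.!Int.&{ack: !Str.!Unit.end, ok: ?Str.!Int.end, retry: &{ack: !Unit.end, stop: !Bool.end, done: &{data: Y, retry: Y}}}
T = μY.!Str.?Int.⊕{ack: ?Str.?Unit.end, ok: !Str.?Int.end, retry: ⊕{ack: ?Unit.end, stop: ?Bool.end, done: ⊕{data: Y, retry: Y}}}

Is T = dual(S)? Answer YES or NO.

YES

μY | μY  match (μ self-dual)
  ?Str | !Str  match
    !Int | ?Int  match
      &{ack,ok,retry} | ⊕{ack,ok,retry}  match same labels
        case ack:
          !Str | ?Str  match
            !Unit | ?Unit  match
              end | end  match
        case ok:
          ?Str | !Str  match
            !Int | ?Int  match
              end | end  match
        case retry:
          &{ack,stop,done} | ⊕{ack,stop,done}  match same labels
            case ack:
              !Unit | ?Unit  match
                end | end  match
            case stop:
              !Bool | ?Bool  match
                end | end  match
            case done:
              &{data,retry} | ⊕{data,retry}  match same labels
                case data:
                  Y | Y  match
                case retry:
                  Y | Y  match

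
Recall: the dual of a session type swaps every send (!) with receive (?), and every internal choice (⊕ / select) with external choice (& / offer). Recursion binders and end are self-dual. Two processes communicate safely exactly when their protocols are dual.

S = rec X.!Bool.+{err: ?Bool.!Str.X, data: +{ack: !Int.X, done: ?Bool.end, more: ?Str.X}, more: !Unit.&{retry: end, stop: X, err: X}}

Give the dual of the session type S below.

rec X.?Bool.&{err: !Bool.?Str.X, data: &{ack: ?Int.X, done: !Bool.end, more: !Str.X}, more: ?Unit.+{retry: end, stop: X, err: X}}

rec X ↦ rec X  (μ self-dual)
  !Bool ↦ ?Bool
    +{err,data,more} ↦ &{err,data,more}  (⊕→&)
      case err:
        ?Bool ↦ !Bool
          !Str ↦ ?Str
            dual(X) = X
      case data:
        +{ack,done,more} ↦ &{ack,done,more}  (⊕→&)
          case ack:
            !Int ↦ ?Int
              dual(X) = X
          case done:
            ?Bool ↦ !Bool
              dual(end) = end
          case more:
            ?Str ↦ !Str
              dual(X) = X
      case more:
        !Unit ↦ ?Unit
          &{retry,stop,err} ↦ +{retry,stop,err}  (&→⊕)
            case retry:
              dual(end) = end
            case stop:
              dual(X) = X
            case err:
              dual(X) = X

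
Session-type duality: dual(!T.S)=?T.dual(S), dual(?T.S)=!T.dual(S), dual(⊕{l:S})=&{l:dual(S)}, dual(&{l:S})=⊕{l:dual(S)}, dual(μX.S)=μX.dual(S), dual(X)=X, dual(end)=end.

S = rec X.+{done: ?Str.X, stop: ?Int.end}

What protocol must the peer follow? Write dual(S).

rec X → rec X  (rec unchanged)
  +{done,stop} → &{done,stop}  (⊕→&)
    • done:
      ?Str → !Str
        X self-dual
    • stop:
      ?Int → !Int
        end self-dual

rec X.&{done: !Str.X, stop: !Int.end}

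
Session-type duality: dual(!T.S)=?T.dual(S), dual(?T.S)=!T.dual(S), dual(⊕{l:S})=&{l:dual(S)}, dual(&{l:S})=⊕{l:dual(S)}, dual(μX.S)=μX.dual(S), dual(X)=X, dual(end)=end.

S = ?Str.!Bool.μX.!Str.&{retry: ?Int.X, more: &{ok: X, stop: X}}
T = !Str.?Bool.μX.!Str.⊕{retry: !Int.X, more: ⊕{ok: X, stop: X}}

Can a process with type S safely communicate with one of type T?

?Str ‖ !Str  match
  !Bool ‖ ?Bool  match
    μX ‖ μX  match (rec unchanged)
      !Str ‖ !Str  ✗ same direction on both sides — not dual

NO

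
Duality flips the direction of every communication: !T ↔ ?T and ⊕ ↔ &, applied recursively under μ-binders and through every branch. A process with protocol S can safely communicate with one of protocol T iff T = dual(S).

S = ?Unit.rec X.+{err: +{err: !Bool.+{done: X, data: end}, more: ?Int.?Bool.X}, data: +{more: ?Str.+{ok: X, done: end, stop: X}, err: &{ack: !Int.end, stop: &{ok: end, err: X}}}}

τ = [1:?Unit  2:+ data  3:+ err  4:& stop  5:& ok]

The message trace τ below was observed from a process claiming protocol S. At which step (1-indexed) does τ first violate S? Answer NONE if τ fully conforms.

NONE

@1 ?Unit  ok  now at rec X.…
@2 + data  ok  now at +{more: ?Str.+{ok: rec X.…, done: end, stop: rec X.…}, err: &{ack: !Int.end, stop: &{ok: end, err: rec X.…}}}
@3 + err  ok  now at &{ack: !Int.end, stop: &{ok: end, err: rec X.…}}
@4 & stop  ok  now at &{ok: end, err: rec X.…}
@5 & ok  ok  now at end
τ conforms to S (length 5)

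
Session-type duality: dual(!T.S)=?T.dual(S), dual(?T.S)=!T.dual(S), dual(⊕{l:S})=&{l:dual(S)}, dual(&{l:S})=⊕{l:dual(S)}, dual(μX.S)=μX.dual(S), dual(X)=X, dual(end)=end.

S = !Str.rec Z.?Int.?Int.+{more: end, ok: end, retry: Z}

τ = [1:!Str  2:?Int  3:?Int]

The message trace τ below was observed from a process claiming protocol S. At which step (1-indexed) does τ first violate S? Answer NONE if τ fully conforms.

@1 !Str  match  residual = rec Z.…
@2 ?Int  match  residual = ?Int.+{more: end, ok: end, retry: rec Z.…}
@3 ?Int  match  residual = +{more: end, ok: end, retry: rec Z.…}
τ conforms to S (length 3)

NONE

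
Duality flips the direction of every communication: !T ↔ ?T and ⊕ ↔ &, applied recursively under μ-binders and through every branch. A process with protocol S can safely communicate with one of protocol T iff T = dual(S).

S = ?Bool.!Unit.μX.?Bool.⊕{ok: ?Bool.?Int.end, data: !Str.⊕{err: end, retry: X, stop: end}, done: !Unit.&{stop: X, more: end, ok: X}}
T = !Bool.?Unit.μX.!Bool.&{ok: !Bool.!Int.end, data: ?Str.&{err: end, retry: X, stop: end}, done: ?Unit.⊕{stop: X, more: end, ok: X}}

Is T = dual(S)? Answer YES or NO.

YES

?Bool | !Bool  ✓
  !Unit | ?Unit  ✓
    μX | μX  ✓ (rec unchanged)
      ?Bool | !Bool  ✓
        ⊕{ok,data,done} | &{ok,data,done}  ✓ label sets agree
          [ok]
            ?Bool | !Bool  ✓
              ?Int | !Int  ✓
                end | end  ✓
          [data]
            !Str | ?Str  ✓
              ⊕{err,retry,stop} | &{err,retry,stop}  ✓ label sets agree
                [err]
                  end | end  ✓
                [retry]
                  X | X  ✓
                [stop]
                  end | end  ✓
          [done]
            !Unit | ?Unit  ✓
              &{stop,more,ok} | ⊕{stop,more,ok}  ✓ label sets agree
                [stop]
                  X | X  ✓
                [more]
                  end | end  ✓
                [ok]
                  X | X  ✓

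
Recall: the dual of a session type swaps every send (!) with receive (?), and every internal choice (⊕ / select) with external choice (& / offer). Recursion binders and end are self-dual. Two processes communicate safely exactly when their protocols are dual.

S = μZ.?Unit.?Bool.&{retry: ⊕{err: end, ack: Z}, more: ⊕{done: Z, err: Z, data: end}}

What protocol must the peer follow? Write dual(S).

μZ.!Unit.!Bool.⊕{retry: &{err: end, ack: Z}, more: &{done: Z, err: Z, data: end}}

μZ → μZ  (rec unchanged)
  ?Unit → !Unit
    ?Bool → !Bool
      &{retry,more} → ⊕{retry,more}  (&→⊕)
        [retry]
          ⊕{err,ack} → &{err,ack}  (internal→external)
            [err]
              end self-dual
            [ack]
              Z self-dual
        [more]
          ⊕{done,err,data} → &{done,err,data}  (internal→external)
            [done]
              Z self-dual
            [err]
              Z self-dual
            [data]
              end self-dual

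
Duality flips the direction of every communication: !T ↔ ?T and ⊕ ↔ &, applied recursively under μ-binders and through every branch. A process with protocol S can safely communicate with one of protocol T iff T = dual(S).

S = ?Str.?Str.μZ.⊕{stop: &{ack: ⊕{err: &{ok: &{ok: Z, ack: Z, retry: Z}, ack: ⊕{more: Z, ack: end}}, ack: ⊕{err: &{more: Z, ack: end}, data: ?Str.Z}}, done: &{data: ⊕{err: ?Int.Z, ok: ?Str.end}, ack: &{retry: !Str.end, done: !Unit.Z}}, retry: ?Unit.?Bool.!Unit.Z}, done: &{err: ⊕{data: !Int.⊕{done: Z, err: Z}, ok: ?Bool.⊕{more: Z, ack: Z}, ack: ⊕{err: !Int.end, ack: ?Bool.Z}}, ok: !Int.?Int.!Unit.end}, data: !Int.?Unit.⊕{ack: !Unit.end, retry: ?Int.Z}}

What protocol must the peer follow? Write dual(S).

!Str.!Str.μZ.&{stop: ⊕{ack: &{err: ⊕{ok: ⊕{ok: Z, ack: Z, retry: Z}, ack: &{more: Z, ack: end}}, ack: &{err: ⊕{more: Z, ack: end}, data: !Str.Z}}, done: ⊕{data: &{err: !Int.Z, ok: !Str.end}, ack: ⊕{retry: ?Str.end, done: ?Unit.Z}}, retry: !Unit.!Bool.?Unit.Z}, done: ⊕{err: &{data: ?Int.&{done: Z, err: Z}, ok: !Bool.&{more: Z, ack: Z}, ack: &{err: ?Int.end, ack: !Bool.Z}}, ok: ?Int.!Int.?Unit.end}, data: ?Int.!Unit.&{ack: ?Unit.end, retry: !Int.Z}}

?Str = !Str
  ?Str = !Str
    μZ = μZ  (rec unchanged)
      ⊕{stop,done,data} = &{stop,done,data}  (⊕→&)
        [stop]
          &{ack,done,retry} = ⊕{ack,done,retry}  (external→internal)
            [ack]
              ⊕{err,ack} = &{err,ack}  (⊕→&)
                [err]
                  &{ok,ack} = ⊕{ok,ack}  (external→internal)
                    [ok]
                      &{ok,ack,retry} = ⊕{ok,ack,retry}  (external→internal)
                        [ok]
                          dual(Z) = Z
                        [ack]
                          dual(Z) = Z
                        [retry]
                          dual(Z) = Z
                    [ack]
                      ⊕{more,ack} = &{more,ack}  (⊕→&)
                        [more]
                          dual(Z) = Z
                        [ack]
                          dual(end) = end
                [ack]
                  ⊕{err,data} = &{err,data}  (⊕→&)
                    [err]
                      &{more,ack} = ⊕{more,ack}  (external→internal)
                        [more]
                          dual(Z) = Z
                        [ack]
                          dual(end) = end
                    [data]
                      ?Str = !Str
                        dual(Z) = Z
            [done]
              &{data,ack} = ⊕{data,ack}  (external→internal)
                [data]
                  ⊕{err,ok} = &{err,ok}  (⊕→&)
                    [err]
                      ?Int = !Int
                        dual(Z) = Z
                    [ok]
                      ?Str = !Str
                        dual(end) = end
                [ack]
                  &{retry,done} = ⊕{retry,done}  (external→internal)
                    [retry]
                      !Str = ?Str
                        dual(end) = end
                    [done]
                      !Unit = ?Unit
                        dual(Z) = Z
            [retry]
              ?Unit = !Unit
                ?Bool = !Bool
                  !Unit = ?Unit
                    dual(Z) = Z
        [done]
          &{err,ok} = ⊕{err,ok}  (external→internal)
            [err]
              ⊕{data,ok,ack} = &{data,ok,ack}  (⊕→&)
                [data]
                  !Int = ?Int
                    ⊕{done,err} = &{done,err}  (⊕→&)
                      [done]
                        dual(Z) = Z
                      [err]
                        dual(Z) = Z
                [ok]
                  ?Bool = !Bool
                    ⊕{more,ack} = &{more,ack}  (⊕→&)
                      [more]
                        dual(Z) = Z
                      [ack]
                        dual(Z) = Z
                [ack]
                  ⊕{err,ack} = &{err,ack}  (⊕→&)
                    [err]
                      !Int = ?Int
                        dual(end) = end
                    [ack]
                      ?Bool = !Bool
                        dual(Z) = Z
            [ok]
              !Int = ?Int
                ?Int = !Int
                  !Unit = ?Unit
                    dual(end) = end
        [data]
          !Int = ?Int
            ?Unit = !Unit
              ⊕{ack,retry} = &{ack,retry}  (⊕→&)
                [ack]
                  !Unit = ?Unit
                    dual(end) = end
                [retry]
                  ?Int = !Int
                    dual(Z) = Z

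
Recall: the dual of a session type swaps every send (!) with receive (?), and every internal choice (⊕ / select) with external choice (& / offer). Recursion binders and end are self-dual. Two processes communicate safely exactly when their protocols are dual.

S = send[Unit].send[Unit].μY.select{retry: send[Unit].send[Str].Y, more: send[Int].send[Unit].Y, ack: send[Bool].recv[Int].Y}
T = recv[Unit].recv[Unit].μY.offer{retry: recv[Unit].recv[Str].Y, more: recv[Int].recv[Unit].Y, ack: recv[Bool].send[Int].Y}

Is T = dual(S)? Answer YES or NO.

send[Unit] vs recv[Unit]  match
  send[Unit] vs recv[Unit]  match
    μY vs μY  match (binder kept)
      select{retry,more,ack} vs offer{retry,more,ack}  match same labels
        • retry:
          send[Unit] vs recv[Unit]  match
            send[Str] vs recv[Str]  match
              Y vs Y  match
        • more:
          send[Int] vs recv[Int]  match
            send[Unit] vs recv[Unit]  match
              Y vs Y  match
        • ack:
          send[Bool] vs recv[Bool]  match
            recv[Int] vs send[Int]  match
              Y vs Y  match

YES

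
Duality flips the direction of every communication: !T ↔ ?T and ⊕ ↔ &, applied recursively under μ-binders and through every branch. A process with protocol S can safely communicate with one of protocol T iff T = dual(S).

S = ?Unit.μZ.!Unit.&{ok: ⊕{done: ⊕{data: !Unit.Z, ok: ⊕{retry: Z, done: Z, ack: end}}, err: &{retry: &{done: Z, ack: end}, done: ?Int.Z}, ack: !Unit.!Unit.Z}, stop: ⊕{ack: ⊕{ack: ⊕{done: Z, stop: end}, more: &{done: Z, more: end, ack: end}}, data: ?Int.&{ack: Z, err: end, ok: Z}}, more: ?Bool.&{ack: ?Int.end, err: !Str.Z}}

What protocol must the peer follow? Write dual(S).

?Unit → !Unit
  μZ → μZ  (μ self-dual)
    !Unit → ?Unit
      &{ok,stop,more} → ⊕{ok,stop,more}  (offer→select)
        case ok:
          ⊕{done,err,ack} → &{done,err,ack}  (select→offer)
            case done:
              ⊕{data,ok} → &{data,ok}  (select→offer)
                case data:
                  !Unit → ?Unit
                    dual(Z) = Z
                case ok:
                  ⊕{retry,done,ack} → &{retry,done,ack}  (select→offer)
                    case retry:
                      dual(Z) = Z
                    case done:
                      dual(Z) = Z
                    case ack:
                      dual(end) = end
            case err:
              &{retry,done} → ⊕{retry,done}  (offer→select)
                case retry:
                  &{done,ack} → ⊕{done,ack}  (offer→select)
                    case done:
                      dual(Z) = Z
                    case ack:
                      dual(end) = end
                case done:
                  ?Int → !Int
                    dual(Z) = Z
            case ack:
              !Unit → ?Unit
                !Unit → ?Unit
                  dual(Z) = Z
        case stop:
          ⊕{ack,data} → &{ack,data}  (select→offer)
            case ack:
              ⊕{ack,more} → &{ack,more}  (select→offer)
                case ack:
                  ⊕{done,stop} → &{done,stop}  (select→offer)
                    case done:
                      dual(Z) = Z
                    case stop:
                      dual(end) = end
                case more:
                  &{done,more,ack} → ⊕{done,more,ack}  (offer→select)
                    case done:
                      dual(Z) = Z
                    case more:
                      dual(end) = end
                    case ack:
                      dual(end) = end
            case data:
              ?Int → !Int
                &{ack,err,ok} → ⊕{ack,err,ok}  (offer→select)
                  case ack:
                    dual(Z) = Z
                  case err:
                    dual(end) = end
                  case ok:
                    dual(Z) = Z
        case more:
          ?Bool → !Bool
            &{ack,err} → ⊕{ack,err}  (offer→select)
              case ack:
                ?Int → !Int
                  dual(end) = end
              case err:
                !Str → ?Str
                  dual(Z) = Z

!Unit.μZ.?Unit.⊕{ok: &{done: &{data: ?Unit.Z, ok: &{retry: Z, done: Z, ack: end}}, err: ⊕{retry: ⊕{done: Z, ack: end}, done: !Int.Z}, ack: ?Unit.?Unit.Z}, stop: &{ack: &{ack: &{done: Z, stop: end}, more: ⊕{done: Z, more: end, ack: end}}, data: !Int.⊕{ack: Z, err: end, ok: Z}}, more: !Bool.⊕{ack: !Int.end, err: ?Str.Z}}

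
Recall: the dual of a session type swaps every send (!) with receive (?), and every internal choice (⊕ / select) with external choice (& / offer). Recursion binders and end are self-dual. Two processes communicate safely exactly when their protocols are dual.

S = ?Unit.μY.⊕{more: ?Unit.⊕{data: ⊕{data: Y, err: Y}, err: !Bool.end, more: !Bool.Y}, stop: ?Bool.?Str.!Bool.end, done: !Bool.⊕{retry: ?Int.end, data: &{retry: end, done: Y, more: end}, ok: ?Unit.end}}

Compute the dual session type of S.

?Unit → !Unit
  μY → μY  (binder kept)
    ⊕{more,stop,done} → &{more,stop,done}  (select→offer)
      case more:
        ?Unit → !Unit
          ⊕{data,err,more} → &{data,err,more}  (select→offer)
            case data:
              ⊕{data,err} → &{data,err}  (select→offer)
                case data:
                  Y self-dual
                case err:
                  Y self-dual
            case err:
              !Bool → ?Bool
                end self-dual
            case more:
              !Bool → ?Bool
                Y self-dual
      case stop:
        ?Bool → !Bool
          ?Str → !Str
            !Bool → ?Bool
              end self-dual
      case done:
        !Bool → ?Bool
          ⊕{retry,data,ok} → &{retry,data,ok}  (select→offer)
            case retry:
              ?Int → !Int
                end self-dual
            case data:
              &{retry,done,more} → ⊕{retry,done,more}  (external→internal)
                case retry:
                  end self-dual
                case done:
                  Y self-dual
                case more:
                  end self-dual
            case ok:
              ?Unit → !Unit
                end self-dual

!Unit.μY.&{more: !Unit.&{data: &{data: Y, err: Y}, err: ?Bool.end, more: ?Bool.Y}, stop: !Bool.!Str.?Bool.end, done: ?Bool.&{retry: !Int.end, data: ⊕{retry: end, done: Y, more: end}, ok: !Unit.end}}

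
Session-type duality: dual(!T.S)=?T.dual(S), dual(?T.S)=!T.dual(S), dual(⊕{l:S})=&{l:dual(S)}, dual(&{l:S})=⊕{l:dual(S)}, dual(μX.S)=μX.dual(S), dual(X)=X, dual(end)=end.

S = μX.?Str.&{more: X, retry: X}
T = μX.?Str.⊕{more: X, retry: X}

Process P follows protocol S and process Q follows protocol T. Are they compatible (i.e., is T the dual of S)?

μX ‖ μX  match (rec unchanged)
  ?Str ‖ ?Str  ✗ same direction on both sides — not dual

NO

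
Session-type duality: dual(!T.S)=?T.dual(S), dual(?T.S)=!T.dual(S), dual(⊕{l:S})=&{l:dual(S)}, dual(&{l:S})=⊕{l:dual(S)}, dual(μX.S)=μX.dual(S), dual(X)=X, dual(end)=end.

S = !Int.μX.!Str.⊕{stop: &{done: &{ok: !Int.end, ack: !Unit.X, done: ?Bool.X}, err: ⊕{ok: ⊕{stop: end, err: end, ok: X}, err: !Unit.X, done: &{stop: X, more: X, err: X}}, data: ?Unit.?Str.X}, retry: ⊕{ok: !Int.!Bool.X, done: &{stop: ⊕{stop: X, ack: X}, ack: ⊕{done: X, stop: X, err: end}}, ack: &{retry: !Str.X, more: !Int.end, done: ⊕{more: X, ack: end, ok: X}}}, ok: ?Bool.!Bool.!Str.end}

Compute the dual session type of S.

!Int ↦ ?Int
  μX ↦ μX  (μ self-dual)
    !Str ↦ ?Str
      ⊕{stop,retry,ok} ↦ &{stop,retry,ok}  (⊕→&)
        case stop:
          &{done,err,data} ↦ ⊕{done,err,data}  (external→internal)
            case done:
              &{ok,ack,done} ↦ ⊕{ok,ack,done}  (external→internal)
                case ok:
                  !Int ↦ ?Int
                    dual(end) = end
                case ack:
                  !Unit ↦ ?Unit
                    dual(X) = X
                case done:
                  ?Bool ↦ !Bool
                    dual(X) = X
            case err:
              ⊕{ok,err,done} ↦ &{ok,err,done}  (⊕→&)
                case ok:
                  ⊕{stop,err,ok} ↦ &{stop,err,ok}  (⊕→&)
                    case stop:
                      dual(end) = end
                    case err:
                      dual(end) = end
                    case ok:
                      dual(X) = X
                case err:
                  !Unit ↦ ?Unit
                    dual(X) = X
                case done:
                  &{stop,more,err} ↦ ⊕{stop,more,err}  (external→internal)
                    case stop:
                      dual(X) = X
                    case more:
                      dual(X) = X
                    case err:
                      dual(X) = X
            case data:
              ?Unit ↦ !Unit
                ?Str ↦ !Str
                  dual(X) = X
        case retry:
          ⊕{ok,done,ack} ↦ &{ok,done,ack}  (⊕→&)
            case ok:
              !Int ↦ ?Int
                !Bool ↦ ?Bool
                  dual(X) = X
            case done:
              &{stop,ack} ↦ ⊕{stop,ack}  (external→internal)
                case stop:
                  ⊕{stop,ack} ↦ &{stop,ack}  (⊕→&)
                    case stop:
                      dual(X) = X
                    case ack:
                      dual(X) = X
                case ack:
                  ⊕{done,stop,err} ↦ &{done,stop,err}  (⊕→&)
                    case done:
                      dual(X) = X
                    case stop:
                      dual(X) = X
                    case err:
                      dual(end) = end
            case ack:
              &{retry,more,done} ↦ ⊕{retry,more,done}  (external→internal)
                case retry:
                  !Str ↦ ?Str
                    dual(X) = X
                case more:
                  !Int ↦ ?Int
                    dual(end) = end
                case done:
                  ⊕{more,ack,ok} ↦ &{more,ack,ok}  (⊕→&)
                    case more:
                      dual(X) = X
                    case ack:
                      dual(end) = end
                    case ok:
                      dual(X) = X
        case ok:
          ?Bool ↦ !Bool
            !Bool ↦ ?Bool
              !Str ↦ ?Str
                dual(end) = end

?Int.μX.?Str.&{stop: ⊕{done: ⊕{ok: ?Int.end, ack: ?Unit.X, done: !Bool.X}, err: &{ok: &{stop: end, err: end, ok: X}, err: ?Unit.X, done: ⊕{stop: X, more: X, err: X}}, data: !Unit.!Str.X}, retry: &{ok: ?Int.?Bool.X, done: ⊕{stop: &{stop: X, ack: X}, ack: &{done: X, stop: X, err: end}}, ack: ⊕{retry: ?Str.X, more: ?Int.end, done: &{more: X, ack: end, ok: X}}}, ok: !Bool.?Bool.?Str.end}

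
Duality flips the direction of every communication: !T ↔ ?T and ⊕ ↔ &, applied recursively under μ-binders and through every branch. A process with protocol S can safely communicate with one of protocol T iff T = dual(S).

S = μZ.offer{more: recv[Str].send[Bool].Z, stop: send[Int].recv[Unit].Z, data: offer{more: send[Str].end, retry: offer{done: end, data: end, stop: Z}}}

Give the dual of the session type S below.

μZ ↦ μZ  (μ self-dual)
  offer{more,stop,data} ↦ select{more,stop,data}  (&→⊕)
    case more:
      recv[Str] ↦ send[Str]
        send[Bool] ↦ recv[Bool]
          Z ↦ Z
    case stop:
      send[Int] ↦ recv[Int]
        recv[Unit] ↦ send[Unit]
          Z ↦ Z
    case data:
      offer{more,retry} ↦ select{more,retry}  (&→⊕)
        case more:
          send[Str] ↦ recv[Str]
            end ↦ end
        case retry:
          offer{done,data,stop} ↦ select{done,data,stop}  (&→⊕)
            case done:
              end ↦ end
            case data:
              end ↦ end
            case stop:
              Z ↦ Z

μZ.select{more: send[Str].recv[Bool].Z, stop: recv[Int].send[Unit].Z, data: select{more: recv[Str].end, retry: select{done: end, data: end, stop: Z}}}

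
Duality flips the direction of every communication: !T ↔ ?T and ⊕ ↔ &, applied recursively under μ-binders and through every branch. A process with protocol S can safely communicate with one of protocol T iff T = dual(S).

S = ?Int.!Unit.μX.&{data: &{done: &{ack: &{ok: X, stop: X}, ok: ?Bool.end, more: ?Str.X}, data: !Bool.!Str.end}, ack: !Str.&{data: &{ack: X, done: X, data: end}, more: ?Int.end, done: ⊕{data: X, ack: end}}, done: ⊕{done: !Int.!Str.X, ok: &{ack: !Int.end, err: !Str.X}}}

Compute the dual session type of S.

?Int ↦ !Int
  !Unit ↦ ?Unit
    μX ↦ μX  (μ self-dual)
      &{data,ack,done} ↦ ⊕{data,ack,done}  (&→⊕)
        [data]
          &{done,data} ↦ ⊕{done,data}  (&→⊕)
            [done]
              &{ack,ok,more} ↦ ⊕{ack,ok,more}  (&→⊕)
                [ack]
                  &{ok,stop} ↦ ⊕{ok,stop}  (&→⊕)
                    [ok]
                      X self-dual
                    [stop]
                      X self-dual
                [ok]
                  ?Bool ↦ !Bool
                    end self-dual
                [more]
                  ?Str ↦ !Str
                    X self-dual
            [data]
              !Bool ↦ ?Bool
                !Str ↦ ?Str
                  end self-dual
        [ack]
          !Str ↦ ?Str
            &{data,more,done} ↦ ⊕{data,more,done}  (&→⊕)
              [data]
                &{ack,done,data} ↦ ⊕{ack,done,data}  (&→⊕)
                  [ack]
                    X self-dual
                  [done]
                    X self-dual
                  [data]
                    end self-dual
              [more]
                ?Int ↦ !Int
                  end self-dual
              [done]
                ⊕{data,ack} ↦ &{data,ack}  (select→offer)
                  [data]
                    X self-dual
                  [ack]
                    end self-dual
        [done]
          ⊕{done,ok} ↦ &{done,ok}  (select→offer)
            [done]
              !Int ↦ ?Int
                !Str ↦ ?Str
                  X self-dual
            [ok]
              &{ack,err} ↦ ⊕{ack,err}  (&→⊕)
                [ack]
                  !Int ↦ ?Int
                    end self-dual
                [err]
                  !Str ↦ ?Str
                    X self-dual

!Int.?Unit.μX.⊕{data: ⊕{done: ⊕{ack: ⊕{ok: X, stop: X}, ok: !Bool.end, more: !Str.X}, data: ?Bool.?Str.end}, ack: ?Str.⊕{data: ⊕{ack: X, done: X, data: end}, more: !Int.end, done: &{data: X, ack: end}}, done: &{done: ?Int.?Str.X, ok: ⊕{ack: ?Int.end, err: ?Str.X}}}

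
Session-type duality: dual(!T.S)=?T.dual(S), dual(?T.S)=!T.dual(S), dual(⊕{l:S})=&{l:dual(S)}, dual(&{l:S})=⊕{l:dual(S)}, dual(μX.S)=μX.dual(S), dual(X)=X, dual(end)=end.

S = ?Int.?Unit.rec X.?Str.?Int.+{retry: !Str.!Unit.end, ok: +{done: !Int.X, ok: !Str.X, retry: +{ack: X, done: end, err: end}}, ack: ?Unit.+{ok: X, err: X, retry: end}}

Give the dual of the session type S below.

?Int → !Int
  ?Unit → !Unit
    rec X → rec X  (μ self-dual)
      ?Str → !Str
        ?Int → !Int
          +{retry,ok,ack} → &{retry,ok,ack}  (select→offer)
            case retry:
              !Str → ?Str
                !Unit → ?Unit
                  dual(end) = end
            case ok:
              +{done,ok,retry} → &{done,ok,retry}  (select→offer)
                case done:
                  !Int → ?Int
                    dual(X) = X
                case ok:
                  !Str → ?Str
                    dual(X) = X
                case retry:
                  +{ack,done,err} → &{ack,done,err}  (select→offer)
                    case ack:
                      dual(X) = X
                    case done:
                      dual(end) = end
                    case err:
                      dual(end) = end
            case ack:
              ?Unit → !Unit
                +{ok,err,retry} → &{ok,err,retry}  (select→offer)
                  case ok:
                    dual(X) = X
                  case err:
                    dual(X) = X
                  case retry:
                    dual(end) = end

!Int.!Unit.rec X.!Str.!Int.&{retry: ?Str.?Unit.end, ok: &{done: ?Int.X, ok: ?Str.X, retry: &{ack: X, done: end, err: end}}, ack: !Unit.&{ok: X, err: X, retry: end}}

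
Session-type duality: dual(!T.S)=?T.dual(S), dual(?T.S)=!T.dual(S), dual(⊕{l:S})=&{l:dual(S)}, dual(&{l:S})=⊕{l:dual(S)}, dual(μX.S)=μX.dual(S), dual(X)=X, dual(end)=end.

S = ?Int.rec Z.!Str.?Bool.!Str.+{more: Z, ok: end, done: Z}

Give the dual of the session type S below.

!Int.rec Z.?Str.!Bool.?Str.&{more: Z, ok: end, done: Z}

?Int → !Int
  rec Z → rec Z  (μ self-dual)
    !Str → ?Str
      ?Bool → !Bool
        !Str → ?Str
          +{more,ok,done} → &{more,ok,done}  (select→offer)
            [more]
              dual(Z) = Z
            [ok]
              dual(end) = end
            [done]
              dual(Z) = Z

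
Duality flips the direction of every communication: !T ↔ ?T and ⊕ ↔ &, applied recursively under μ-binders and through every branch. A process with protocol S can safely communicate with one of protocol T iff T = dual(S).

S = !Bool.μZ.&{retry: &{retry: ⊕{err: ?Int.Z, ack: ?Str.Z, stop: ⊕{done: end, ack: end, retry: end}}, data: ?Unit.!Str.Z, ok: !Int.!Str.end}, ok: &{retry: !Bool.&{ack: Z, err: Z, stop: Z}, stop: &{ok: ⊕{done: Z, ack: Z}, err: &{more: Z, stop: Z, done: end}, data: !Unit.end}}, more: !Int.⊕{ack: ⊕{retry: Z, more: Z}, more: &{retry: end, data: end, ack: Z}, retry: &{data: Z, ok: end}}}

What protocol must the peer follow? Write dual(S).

?Bool.μZ.⊕{retry: ⊕{retry: &{err: !Int.Z, ack: !Str.Z, stop: &{done: end, ack: end, retry: end}}, data: !Unit.?Str.Z, ok: ?Int.?Str.end}, ok: ⊕{retry: ?Bool.⊕{ack: Z, err: Z, stop: Z}, stop: ⊕{ok: &{done: Z, ack: Z}, err: ⊕{more: Z, stop: Z, done: end}, data: ?Unit.end}}, more: ?Int.&{ack: &{retry: Z, more: Z}, more: ⊕{retry: end, data: end, ack: Z}, retry: ⊕{data: Z, ok: end}}}

!Bool → ?Bool
  μZ → μZ  (rec unchanged)
    &{retry,ok,more} → ⊕{retry,ok,more}  (external→internal)
      • retry:
        &{retry,data,ok} → ⊕{retry,data,ok}  (external→internal)
          • retry:
            ⊕{err,ack,stop} → &{err,ack,stop}  (select→offer)
              • err:
                ?Int → !Int
                  dual(Z) = Z
              • ack:
                ?Str → !Str
                  dual(Z) = Z
              • stop:
                ⊕{done,ack,retry} → &{done,ack,retry}  (select→offer)
                  • done:
                    dual(end) = end
                  • ack:
                    dual(end) = end
                  • retry:
                    dual(end) = end
          • data:
            ?Unit → !Unit
              !Str → ?Str
                dual(Z) = Z
          • ok:
            !Int → ?Int
              !Str → ?Str
                dual(end) = end
      • ok:
        &{retry,stop} → ⊕{retry,stop}  (external→internal)
          • retry:
            !Bool → ?Bool
              &{ack,err,stop} → ⊕{ack,err,stop}  (external→internal)
                • ack:
                  dual(Z) = Z
                • err:
                  dual(Z) = Z
                • stop:
                  dual(Z) = Z
          • stop:
            &{ok,err,data} → ⊕{ok,err,data}  (external→internal)
              • ok:
                ⊕{done,ack} → &{done,ack}  (select→offer)
                  • done:
                    dual(Z) = Z
                  • ack:
                    dual(Z) = Z
              • err:
                &{more,stop,done} → ⊕{more,stop,done}  (external→internal)
                  • more:
                    dual(Z) = Z
                  • stop:
                    dual(Z) = Z
                  • done:
                    dual(end) = end
              • data:
                !Unit → ?Unit
                  dual(end) = end
      • more:
        !Int → ?Int
          ⊕{ack,more,retry} → &{ack,more,retry}  (select→offer)
            • ack:
              ⊕{retry,more} → &{retry,more}  (select→offer)
                • retry:
                  dual(Z) = Z
                • more:
                  dual(Z) = Z
            • more:
              &{retry,data,ack} → ⊕{retry,data,ack}  (external→internal)
                • retry:
                  dual(end) = end
                • data:
                  dual(end) = end
                • ack:
                  dual(Z) = Z
            • retry:
              &{data,ok} → ⊕{data,ok}  (external→internal)
                • data:
                  dual(Z) = Z
                • ok:
                  dual(end) = end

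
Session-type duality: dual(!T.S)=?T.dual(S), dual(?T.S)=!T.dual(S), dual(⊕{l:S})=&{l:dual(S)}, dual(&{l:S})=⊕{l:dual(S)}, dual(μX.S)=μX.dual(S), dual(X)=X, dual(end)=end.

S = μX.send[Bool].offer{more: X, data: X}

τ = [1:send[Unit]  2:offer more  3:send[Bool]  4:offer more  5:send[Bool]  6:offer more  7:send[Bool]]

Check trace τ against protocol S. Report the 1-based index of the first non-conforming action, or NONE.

1

step 1: got send[Unit], protocol expects send[Bool]  ✗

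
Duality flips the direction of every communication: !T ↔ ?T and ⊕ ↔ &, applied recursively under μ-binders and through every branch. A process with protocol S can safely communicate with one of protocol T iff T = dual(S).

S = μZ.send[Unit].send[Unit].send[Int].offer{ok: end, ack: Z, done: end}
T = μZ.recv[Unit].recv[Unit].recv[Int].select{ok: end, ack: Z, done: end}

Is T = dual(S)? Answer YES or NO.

μZ vs μZ  match (μ self-dual)
  send[Unit] vs recv[Unit]  match
    send[Unit] vs recv[Unit]  match
      send[Int] vs recv[Int]  match
        offer{ok,ack,done} vs select{ok,ack,done}  match same labels
          [ok]
            end vs end  match
          [ack]
            Z vs Z  match
          [done]
            end vs end  match

YES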